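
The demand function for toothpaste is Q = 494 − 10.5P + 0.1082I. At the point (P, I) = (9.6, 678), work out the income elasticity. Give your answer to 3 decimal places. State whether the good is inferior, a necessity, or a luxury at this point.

At P = 9.6, I = 678: Q = 466.560.
Holding P constant, ∂Q/∂I = 0.1082.
η_I = (∂Q/∂I)·(I/Q) = 0.1082 × (678/466.560) = 0.157.
Since 0 < η < 1, this is a necessity.

0.157 (necessity)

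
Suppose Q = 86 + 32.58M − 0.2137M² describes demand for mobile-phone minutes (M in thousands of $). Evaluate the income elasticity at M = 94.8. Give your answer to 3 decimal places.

-0.600

At M = 94.8: Q = 1254.0536.
dQ/dM = 32.58 − 0.4274M = -7.93752.
η = (dQ/dM)·(M/Q) = -7.93752 × (94.8/1254.0536) = -0.600.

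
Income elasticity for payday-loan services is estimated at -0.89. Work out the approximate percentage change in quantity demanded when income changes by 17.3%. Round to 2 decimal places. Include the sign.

-15.40%

%ΔQ ≈ η × %ΔI = -0.89 × 17.3% = -15.40%.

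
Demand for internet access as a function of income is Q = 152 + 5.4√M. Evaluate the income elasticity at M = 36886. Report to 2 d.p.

At M = 36886: Q = 1189.109.
dQ/dM = 5.4/(2√M) = 0.0140583 at this income.
η = (dQ/dM)·(M/Q) = 0.0140583 × (36886/1189.109) = 0.44.

0.44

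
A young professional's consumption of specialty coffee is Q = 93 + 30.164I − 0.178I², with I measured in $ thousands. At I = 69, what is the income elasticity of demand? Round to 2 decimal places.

0.29

At I = 69: Q = 1326.8580.
dQ/dI = 30.164 − 0.356I = 5.60000.
η = (dQ/dI)·(I/Q) = 5.60000 × (69/1326.8580) = 0.29.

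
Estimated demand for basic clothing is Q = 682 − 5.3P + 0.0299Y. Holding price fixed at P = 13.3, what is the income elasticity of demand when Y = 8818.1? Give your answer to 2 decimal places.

At P = 13.3, Y = 8818.1: Q = 875.171.
Holding P constant, ∂Q/∂Y = 0.0299.
η_Y = (∂Q/∂Y)·(Y/Q) = 0.0299 × (8818.1/875.171) = 0.30.

0.30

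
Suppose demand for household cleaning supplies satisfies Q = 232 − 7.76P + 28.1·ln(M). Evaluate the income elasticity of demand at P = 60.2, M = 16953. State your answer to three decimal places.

At P = 60.2, M = 16953: Q = 38.491.
Holding P constant, ∂Q/∂M = 28.1/M = 0.00165752.
η_M = (∂Q/∂M)·(M/Q) = 0.00165752 × (16953/38.491) = 0.730.

0.730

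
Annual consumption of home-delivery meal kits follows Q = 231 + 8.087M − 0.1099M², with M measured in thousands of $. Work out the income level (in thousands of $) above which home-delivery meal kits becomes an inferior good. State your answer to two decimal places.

dQ/dM = 8.087 − 0.2198M.
The good is inferior where dQ/dM < 0. Setting dQ/dM = 0 gives M = 8.087 / 0.2198 = 36.79.

36.79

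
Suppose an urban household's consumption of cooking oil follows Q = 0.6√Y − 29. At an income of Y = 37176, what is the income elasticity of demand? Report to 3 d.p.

0.667

At Y = 37176: Q = 86.686.
dQ/dY = 0.6/(2√Y) = 0.00155593 at this income.
η = (dQ/dY)·(Y/Q) = 0.00155593 × (37176/86.686) = 0.667.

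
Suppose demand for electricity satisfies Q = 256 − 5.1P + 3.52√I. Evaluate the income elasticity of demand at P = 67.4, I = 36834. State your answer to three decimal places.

0.575

At P = 67.4, I = 36834: Q = 587.825.
Holding P constant, ∂Q/∂I = 3.52/(2√I) = 0.0091704.
η_I = (∂Q/∂I)·(I/Q) = 0.0091704 × (36834/587.825) = 0.575.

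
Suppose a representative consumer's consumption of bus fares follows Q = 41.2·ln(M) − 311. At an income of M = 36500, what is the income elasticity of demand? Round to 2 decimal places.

0.34

At M = 36500: Q = 121.809.
dQ/dM = 41.2/M = 0.00112877 at this income.
η = (dQ/dM)·(M/Q) = 0.00112877 × (36500/121.809) = 0.34.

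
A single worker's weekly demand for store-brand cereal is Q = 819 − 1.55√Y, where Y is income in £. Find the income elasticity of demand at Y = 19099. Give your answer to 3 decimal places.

-0.177

At Y = 19099: Q = 604.791.
dQ/dY = -1.55/(2√Y) = -0.00560785 at this income.
η = (dQ/dY)·(Y/Q) = -0.00560785 × (19099/604.791) = -0.177.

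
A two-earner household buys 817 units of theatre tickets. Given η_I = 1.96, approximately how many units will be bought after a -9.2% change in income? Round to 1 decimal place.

669.7

%ΔQ ≈ η × %ΔI = 1.96 × (-9.2%) = -18.032%.
New Q ≈ 817 × (1 − 0.18032) = 669.7.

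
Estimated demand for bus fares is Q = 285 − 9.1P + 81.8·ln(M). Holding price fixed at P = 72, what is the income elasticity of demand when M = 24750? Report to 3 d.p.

At P = 72, M = 24750: Q = 457.336.
Holding P constant, ∂Q/∂M = 81.8/M = 0.00330505.
η_M = (∂Q/∂M)·(M/Q) = 0.00330505 × (24750/457.336) = 0.179.

0.179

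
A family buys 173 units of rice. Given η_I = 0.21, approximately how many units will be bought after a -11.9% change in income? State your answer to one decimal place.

168.7

%ΔQ ≈ η × %ΔI = 0.21 × (-11.9%) = -2.499%.
New Q ≈ 173 × (1 − 0.02499) = 168.7.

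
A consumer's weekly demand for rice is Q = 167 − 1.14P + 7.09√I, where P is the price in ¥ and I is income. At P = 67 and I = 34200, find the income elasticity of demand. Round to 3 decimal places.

0.468

At P = 67, I = 34200: Q = 1401.791.
Holding P constant, ∂Q/∂I = 7.09/(2√I) = 0.0191692.
η_I = (∂Q/∂I)·(I/Q) = 0.0191692 × (34200/1401.791) = 0.468.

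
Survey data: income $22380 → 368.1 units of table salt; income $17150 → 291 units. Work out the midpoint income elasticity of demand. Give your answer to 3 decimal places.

ΔQ = 291 − 368.1 = -77.1; midpoint Q̄ = (368.1 + 291)/2 = 329.55.
ΔI = 17150 − 22380 = -5230; midpoint Ī = (22380 + 17150)/2 = 19765.
η = (ΔQ/Q̄) ÷ (ΔI/Ī) = (-77.1/329.55) ÷ (-5230/19765) = 0.884.

0.884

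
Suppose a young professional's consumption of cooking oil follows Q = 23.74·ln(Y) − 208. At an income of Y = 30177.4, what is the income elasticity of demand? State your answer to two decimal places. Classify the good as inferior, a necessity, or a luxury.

0.64 (necessity)

At Y = 30177.4: Q = 36.875.
dQ/dY = 23.74/Y = 0.000786681 at this income.
η = (dQ/dY)·(Y/Q) = 0.000786681 × (30177.4/36.875) = 0.64.
Since 0 < η < 1, the good is a necessity.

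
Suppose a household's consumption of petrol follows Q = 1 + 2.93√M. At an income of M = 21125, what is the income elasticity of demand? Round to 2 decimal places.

0.50

At M = 21125: Q = 426.859.
dQ/dM = 2.93/(2√M) = 0.0100795 at this income.
η = (dQ/dM)·(M/Q) = 0.0100795 × (21125/426.859) = 0.50.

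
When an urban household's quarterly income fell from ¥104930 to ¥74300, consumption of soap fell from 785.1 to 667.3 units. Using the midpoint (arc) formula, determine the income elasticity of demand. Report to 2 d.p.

ΔQ = 667.3 − 785.1 = -117.8; midpoint Q̄ = (785.1 + 667.3)/2 = 726.2.
ΔI = 74300 − 104930 = -30630; midpoint Ī = (104930 + 74300)/2 = 89615.
η = (ΔQ/Q̄) ÷ (ΔI/Ī) = (-117.8/726.2) ÷ (-30630/89615) = 0.47.

0.47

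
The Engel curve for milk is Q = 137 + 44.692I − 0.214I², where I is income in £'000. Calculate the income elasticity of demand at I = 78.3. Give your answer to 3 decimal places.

At I = 78.3: Q = 2324.3731.
dQ/dI = 44.692 − 0.428I = 11.17960.
η = (dQ/dI)·(I/Q) = 11.17960 × (78.3/2324.3731) = 0.377.

0.377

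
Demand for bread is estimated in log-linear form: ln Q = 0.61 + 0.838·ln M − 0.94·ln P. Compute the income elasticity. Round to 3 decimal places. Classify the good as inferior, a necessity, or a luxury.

0.838 (necessity)

In a log-linear demand, the coefficient on ln M is the income elasticity.
So η = 0.838.
0 < η < 1 ⇒ necessity.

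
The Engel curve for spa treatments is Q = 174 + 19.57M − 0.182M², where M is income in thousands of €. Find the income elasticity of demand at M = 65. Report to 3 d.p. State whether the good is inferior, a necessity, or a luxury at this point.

At M = 65: Q = 677.1000.
dQ/dM = 19.57 − 0.364M = -4.09000.
η = (dQ/dM)·(M/Q) = -4.09000 × (65/677.1000) = -0.393.
η < 0 ⇒ inferior good.

-0.393 (inferior good)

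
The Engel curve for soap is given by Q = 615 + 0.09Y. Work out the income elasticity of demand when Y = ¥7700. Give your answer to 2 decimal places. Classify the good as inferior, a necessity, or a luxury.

At Y = 7700: Q = 1308.000.
dQ/dY = 0.09.
η = (dQ/dY)·(Y/Q) = 0.09 × (7700/1308.000) = 0.53.
Since 0 < η < 1, the good is a necessity.

0.53 (necessity)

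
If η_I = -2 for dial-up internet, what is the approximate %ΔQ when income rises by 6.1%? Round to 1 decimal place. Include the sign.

%ΔQ ≈ η × %ΔI = -2 × 6.1% = -12.2%.

-12.2%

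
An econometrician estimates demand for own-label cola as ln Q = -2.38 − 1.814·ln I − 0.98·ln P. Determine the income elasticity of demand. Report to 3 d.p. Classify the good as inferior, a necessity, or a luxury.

In a log-linear demand, the coefficient on ln I is the income elasticity.
So η = -1.814.
η < 0 ⇒ inferior good.

-1.814 (inferior good)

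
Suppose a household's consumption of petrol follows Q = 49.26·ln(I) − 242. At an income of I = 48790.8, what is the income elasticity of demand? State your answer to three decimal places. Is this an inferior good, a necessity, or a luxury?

0.170 (necessity)

At I = 48790.8: Q = 289.776.
dQ/dI = 49.26/I = 0.00100962 at this income.
η = (dQ/dI)·(I/Q) = 0.00100962 × (48790.8/289.776) = 0.170.
Since 0 < η < 1, the good is a necessity.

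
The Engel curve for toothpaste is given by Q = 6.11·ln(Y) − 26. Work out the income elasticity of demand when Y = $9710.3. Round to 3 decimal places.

0.203

At Y = 9710.3: Q = 30.096.
dQ/dY = 6.11/Y = 0.000629229 at this income.
η = (dQ/dY)·(Y/Q) = 0.000629229 × (9710.3/30.096) = 0.203.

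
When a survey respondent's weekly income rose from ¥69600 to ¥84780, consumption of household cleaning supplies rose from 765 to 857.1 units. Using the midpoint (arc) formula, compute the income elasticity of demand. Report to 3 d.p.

0.577

ΔQ = 857.1 − 765 = 92.1; midpoint Q̄ = (765 + 857.1)/2 = 811.05.
ΔI = 84780 − 69600 = 15180; midpoint Ī = (69600 + 84780)/2 = 77190.
η = (ΔQ/Q̄) ÷ (ΔI/Ī) = (92.1/811.05) ÷ (15180/77190) = 0.577.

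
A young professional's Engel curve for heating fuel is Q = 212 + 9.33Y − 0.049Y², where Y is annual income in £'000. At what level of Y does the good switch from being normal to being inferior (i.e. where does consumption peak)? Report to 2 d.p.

95.20

dQ/dY = 9.33 − 0.098Y.
The good is inferior where dQ/dY < 0. Setting dQ/dY = 0 gives Y = 9.33 / 0.098 = 95.20.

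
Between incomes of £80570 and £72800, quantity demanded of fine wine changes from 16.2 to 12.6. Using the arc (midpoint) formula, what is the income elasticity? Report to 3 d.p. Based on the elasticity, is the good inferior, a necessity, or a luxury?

ΔQ = 12.6 − 16.2 = -3.6; midpoint Q̄ = (16.2 + 12.6)/2 = 14.4.
ΔI = 72800 − 80570 = -7770; midpoint Ī = (80570 + 72800)/2 = 76685.
η = (ΔQ/Q̄) ÷ (ΔI/Ī) = (-3.6/14.4) ÷ (-7770/76685) = 2.467.
η > 1 ⇒ luxury.

2.467 (luxury)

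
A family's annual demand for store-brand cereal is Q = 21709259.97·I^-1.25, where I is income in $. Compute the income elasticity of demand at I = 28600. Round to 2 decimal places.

-1.25

For Q = A·I^β the income elasticity is constant and equal to β.
Here β = -1.25, so η = -1.25.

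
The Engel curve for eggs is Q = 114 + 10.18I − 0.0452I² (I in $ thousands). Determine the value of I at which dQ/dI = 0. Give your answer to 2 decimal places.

112.61

dQ/dI = 10.18 − 0.0904I.
The good is inferior where dQ/dI < 0. Setting dQ/dI = 0 gives I = 10.18 / 0.0904 = 112.61.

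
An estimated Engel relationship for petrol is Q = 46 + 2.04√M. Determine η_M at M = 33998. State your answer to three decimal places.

0.446

At M = 33998: Q = 422.146.
dQ/dM = 2.04/(2√M) = 0.00553189 at this income.
η = (dQ/dM)·(M/Q) = 0.00553189 × (33998/422.146) = 0.446.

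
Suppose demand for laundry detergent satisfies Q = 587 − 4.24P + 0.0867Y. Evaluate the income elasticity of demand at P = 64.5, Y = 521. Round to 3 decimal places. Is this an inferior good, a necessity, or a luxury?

At P = 64.5, Y = 521: Q = 358.691.
Holding P constant, ∂Q/∂Y = 0.0867.
η_Y = (∂Q/∂Y)·(Y/Q) = 0.0867 × (521/358.691) = 0.126.
Since 0 < η < 1, this is a necessity.

0.126 (necessity)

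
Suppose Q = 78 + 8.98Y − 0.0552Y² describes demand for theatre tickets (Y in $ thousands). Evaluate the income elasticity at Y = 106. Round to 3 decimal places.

At Y = 106: Q = 409.6528.
dQ/dY = 8.98 − 0.1104Y = -2.72240.
η = (dQ/dY)·(Y/Q) = -2.72240 × (106/409.6528) = -0.704.

-0.704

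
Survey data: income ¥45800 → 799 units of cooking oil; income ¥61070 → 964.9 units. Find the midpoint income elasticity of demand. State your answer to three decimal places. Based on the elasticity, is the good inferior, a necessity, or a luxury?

ΔQ = 964.9 − 799 = 165.9; midpoint Q̄ = (799 + 964.9)/2 = 881.95.
ΔI = 61070 − 45800 = 15270; midpoint Ī = (45800 + 61070)/2 = 53435.
η = (ΔQ/Q̄) ÷ (ΔI/Ī) = (165.9/881.95) ÷ (15270/53435) = 0.658.
0 < η < 1 ⇒ necessity.

0.658 (necessity)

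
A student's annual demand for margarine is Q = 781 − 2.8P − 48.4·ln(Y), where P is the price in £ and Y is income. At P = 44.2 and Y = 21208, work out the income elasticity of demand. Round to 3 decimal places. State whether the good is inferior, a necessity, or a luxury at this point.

At P = 44.2, Y = 21208: Q = 175.073.
Holding P constant, ∂Q/∂Y = -48.4/Y = -0.00228216.
η_Y = (∂Q/∂Y)·(Y/Q) = -0.00228216 × (21208/175.073) = -0.276.
Since η < 0, this is an inferior good.

-0.276 (inferior good)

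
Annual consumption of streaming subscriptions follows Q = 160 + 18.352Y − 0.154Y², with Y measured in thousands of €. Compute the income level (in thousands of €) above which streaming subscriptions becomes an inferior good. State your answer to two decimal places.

59.58

dQ/dY = 18.352 − 0.308Y.
The good is inferior where dQ/dY < 0. Setting dQ/dY = 0 gives Y = 18.352 / 0.308 = 59.58.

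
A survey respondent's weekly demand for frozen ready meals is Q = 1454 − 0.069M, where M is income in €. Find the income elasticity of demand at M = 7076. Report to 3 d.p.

-0.506

At M = 7076: Q = 965.756.
dQ/dM = −0.069.
η = (dQ/dM)·(M/Q) = -0.069 × (7076/965.756) = -0.506.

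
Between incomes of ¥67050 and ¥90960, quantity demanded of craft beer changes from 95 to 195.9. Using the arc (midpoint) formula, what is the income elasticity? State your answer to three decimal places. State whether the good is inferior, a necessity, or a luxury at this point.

ΔQ = 195.9 − 95 = 100.9; midpoint Q̄ = (95 + 195.9)/2 = 145.45.
ΔI = 90960 − 67050 = 23910; midpoint Ī = (67050 + 90960)/2 = 79005.
η = (ΔQ/Q̄) ÷ (ΔI/Ī) = (100.9/145.45) ÷ (23910/79005) = 2.292.
η > 1 ⇒ luxury.

2.292 (luxury)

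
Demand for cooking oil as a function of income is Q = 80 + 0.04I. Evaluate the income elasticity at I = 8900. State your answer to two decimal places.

0.82

At I = 8900: Q = 436.000.
dQ/dI = 0.04.
η = (dQ/dI)·(I/Q) = 0.04 × (8900/436.000) = 0.82.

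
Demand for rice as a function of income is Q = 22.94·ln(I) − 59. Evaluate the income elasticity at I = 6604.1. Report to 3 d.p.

0.161

At I = 6604.1: Q = 142.768.
dQ/dI = 22.94/I = 0.0034736 at this income.
η = (dQ/dI)·(I/Q) = 0.0034736 × (6604.1/142.768) = 0.161.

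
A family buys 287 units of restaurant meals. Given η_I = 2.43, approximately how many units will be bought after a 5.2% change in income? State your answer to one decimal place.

323.3

%ΔQ ≈ η × %ΔI = 2.43 × 5.2% = 12.636%.
New Q ≈ 287 × (1 + 0.12636) = 323.3.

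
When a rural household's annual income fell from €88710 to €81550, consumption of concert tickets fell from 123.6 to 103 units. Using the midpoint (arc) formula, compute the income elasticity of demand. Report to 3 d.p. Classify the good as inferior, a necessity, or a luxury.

ΔQ = 103 − 123.6 = -20.6; midpoint Q̄ = (123.6 + 103)/2 = 113.3.
ΔI = 81550 − 88710 = -7160; midpoint Ī = (88710 + 81550)/2 = 85130.
η = (ΔQ/Q̄) ÷ (ΔI/Ī) = (-20.6/113.3) ÷ (-7160/85130) = 2.162.
η > 1 ⇒ luxury.

2.162 (luxury)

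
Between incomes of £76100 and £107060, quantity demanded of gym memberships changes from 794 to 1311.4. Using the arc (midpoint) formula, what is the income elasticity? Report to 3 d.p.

1.454

ΔQ = 1311.4 − 794 = 517.4; midpoint Q̄ = (794 + 1311.4)/2 = 1052.7.
ΔI = 107060 − 76100 = 30960; midpoint Ī = (76100 + 107060)/2 = 91580.
η = (ΔQ/Q̄) ÷ (ΔI/Ī) = (517.4/1052.7) ÷ (30960/91580) = 1.454.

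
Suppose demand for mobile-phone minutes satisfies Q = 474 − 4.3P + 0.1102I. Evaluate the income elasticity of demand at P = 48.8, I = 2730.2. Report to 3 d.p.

0.532

At P = 48.8, I = 2730.2: Q = 565.028.
Holding P constant, ∂Q/∂I = 0.1102.
η_I = (∂Q/∂I)·(I/Q) = 0.1102 × (2730.2/565.028) = 0.532.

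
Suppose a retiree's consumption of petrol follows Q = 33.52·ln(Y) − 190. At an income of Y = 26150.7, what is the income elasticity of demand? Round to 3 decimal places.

0.222

At Y = 26150.7: Q = 150.953.
dQ/dY = 33.52/Y = 0.0012818 at this income.
η = (dQ/dY)·(Y/Q) = 0.0012818 × (26150.7/150.953) = 0.222.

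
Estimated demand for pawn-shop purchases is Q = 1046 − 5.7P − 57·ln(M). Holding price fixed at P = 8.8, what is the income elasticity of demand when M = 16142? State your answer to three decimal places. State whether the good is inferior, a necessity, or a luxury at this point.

-0.129 (inferior good)

At P = 8.8, M = 16142: Q = 443.557.
Holding P constant, ∂Q/∂M = -57/M = -0.00353116.
η_M = (∂Q/∂M)·(M/Q) = -0.00353116 × (16142/443.557) = -0.129.
Since η < 0, this is an inferior good.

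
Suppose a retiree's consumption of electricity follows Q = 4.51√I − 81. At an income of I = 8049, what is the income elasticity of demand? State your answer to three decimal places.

0.625

At I = 8049: Q = 323.620.
dQ/dI = 4.51/(2√I) = 0.0251348 at this income.
η = (dQ/dI)·(I/Q) = 0.0251348 × (8049/323.620) = 0.625.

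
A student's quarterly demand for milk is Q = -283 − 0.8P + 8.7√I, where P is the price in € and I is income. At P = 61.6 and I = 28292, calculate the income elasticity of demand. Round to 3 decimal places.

At P = 61.6, I = 28292: Q = 1131.080.
Holding P constant, ∂Q/∂I = 8.7/(2√I) = 0.0258617.
η_I = (∂Q/∂I)·(I/Q) = 0.0258617 × (28292/1131.080) = 0.647.

0.647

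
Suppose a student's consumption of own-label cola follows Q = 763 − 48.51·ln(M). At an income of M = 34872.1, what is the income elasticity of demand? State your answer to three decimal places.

At M = 34872.1: Q = 255.612.
dQ/dM = -48.51/M = -0.00139108 at this income.
η = (dQ/dM)·(M/Q) = -0.00139108 × (34872.1/255.612) = -0.190.

-0.190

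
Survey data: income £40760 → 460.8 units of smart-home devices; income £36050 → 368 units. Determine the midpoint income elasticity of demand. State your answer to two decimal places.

ΔQ = 368 − 460.8 = -92.8; midpoint Q̄ = (460.8 + 368)/2 = 414.4.
ΔI = 36050 − 40760 = -4710; midpoint Ī = (40760 + 36050)/2 = 38405.
η = (ΔQ/Q̄) ÷ (ΔI/Ī) = (-92.8/414.4) ÷ (-4710/38405) = 1.83.

1.83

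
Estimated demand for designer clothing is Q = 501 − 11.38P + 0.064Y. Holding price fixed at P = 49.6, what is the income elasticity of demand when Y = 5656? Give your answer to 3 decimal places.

At P = 49.6, Y = 5656: Q = 298.536.
Holding P constant, ∂Q/∂Y = 0.064.
η_Y = (∂Q/∂Y)·(Y/Q) = 0.064 × (5656/298.536) = 1.213.

1.213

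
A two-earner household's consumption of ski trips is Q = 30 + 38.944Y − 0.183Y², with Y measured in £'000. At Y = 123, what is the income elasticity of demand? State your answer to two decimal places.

-0.36

At Y = 123: Q = 2051.5050.
dQ/dY = 38.944 − 0.366Y = -6.07400.
η = (dQ/dY)·(Y/Q) = -6.07400 × (123/2051.5050) = -0.36.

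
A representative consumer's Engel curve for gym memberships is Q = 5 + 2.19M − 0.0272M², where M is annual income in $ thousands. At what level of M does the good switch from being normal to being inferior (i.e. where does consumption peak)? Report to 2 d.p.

dQ/dM = 2.19 − 0.0544M.
The good is inferior where dQ/dM < 0. Setting dQ/dM = 0 gives M = 2.19 / 0.0544 = 40.26.

40.26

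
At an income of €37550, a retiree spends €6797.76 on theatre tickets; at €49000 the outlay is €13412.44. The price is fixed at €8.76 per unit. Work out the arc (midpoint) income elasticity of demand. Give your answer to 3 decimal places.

With a constant price, Q₁ = 6797.76/8.76 = 776.000 and Q₂ = 13412.44/8.76 = 1531.100 (equivalently, work directly with expenditure since P cancels).
Midpoint %ΔQ = (13412.44 − 6797.76)/10105.10 = 0.65459; midpoint %ΔI = (49000 − 37550)/43275 = 0.26459.
η = 0.65459 / 0.26459 = 2.474.

2.474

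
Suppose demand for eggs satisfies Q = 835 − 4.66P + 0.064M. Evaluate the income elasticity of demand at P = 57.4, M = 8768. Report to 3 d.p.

0.497

At P = 57.4, M = 8768: Q = 1128.668.
Holding P constant, ∂Q/∂M = 0.064.
η_M = (∂Q/∂M)·(M/Q) = 0.064 × (8768/1128.668) = 0.497.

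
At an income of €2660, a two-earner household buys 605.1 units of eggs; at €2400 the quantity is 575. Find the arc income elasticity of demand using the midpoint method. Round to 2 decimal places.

ΔQ = 575 − 605.1 = -30.1; midpoint Q̄ = (605.1 + 575)/2 = 590.05.
ΔI = 2400 − 2660 = -260; midpoint Ī = (2660 + 2400)/2 = 2530.
η = (ΔQ/Q̄) ÷ (ΔI/Ī) = (-30.1/590.05) ÷ (-260/2530) = 0.50.

0.50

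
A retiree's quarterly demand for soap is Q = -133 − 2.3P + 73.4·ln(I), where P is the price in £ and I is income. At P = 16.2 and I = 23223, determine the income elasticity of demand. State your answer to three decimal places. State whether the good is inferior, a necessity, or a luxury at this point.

0.129 (necessity)

At P = 16.2, I = 23223: Q = 567.623.
Holding P constant, ∂Q/∂I = 73.4/I = 0.00316066.
η_I = (∂Q/∂I)·(I/Q) = 0.00316066 × (23223/567.623) = 0.129.
Since 0 < η < 1, this is a necessity.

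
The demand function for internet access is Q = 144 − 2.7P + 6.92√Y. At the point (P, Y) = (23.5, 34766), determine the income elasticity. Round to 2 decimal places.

0.47

At P = 23.5, Y = 34766: Q = 1370.828.
Holding P constant, ∂Q/∂Y = 6.92/(2√Y) = 0.0185566.
η_Y = (∂Q/∂Y)·(Y/Q) = 0.0185566 × (34766/1370.828) = 0.47.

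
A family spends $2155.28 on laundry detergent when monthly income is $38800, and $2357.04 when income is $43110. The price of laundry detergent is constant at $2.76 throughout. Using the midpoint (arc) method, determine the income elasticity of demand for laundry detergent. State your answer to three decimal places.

0.850

With a constant price, Q₁ = 2155.28/2.76 = 780.899 and Q₂ = 2357.04/2.76 = 854.000 (equivalently, work directly with expenditure since P cancels).
Midpoint %ΔQ = (2357.04 − 2155.28)/2256.16 = 0.08943; midpoint %ΔI = (43110 − 38800)/40955 = 0.10524.
η = 0.08943 / 0.10524 = 0.850.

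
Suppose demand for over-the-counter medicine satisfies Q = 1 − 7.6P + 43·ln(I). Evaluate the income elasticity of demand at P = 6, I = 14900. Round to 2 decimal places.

At P = 6, I = 14900: Q = 368.592.
Holding P constant, ∂Q/∂I = 43/I = 0.00288591.
η_I = (∂Q/∂I)·(I/Q) = 0.00288591 × (14900/368.592) = 0.12.

0.12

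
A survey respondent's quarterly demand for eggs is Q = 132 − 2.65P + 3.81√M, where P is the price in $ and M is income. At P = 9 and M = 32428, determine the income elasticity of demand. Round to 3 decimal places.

At P = 9, M = 32428: Q = 794.246.
Holding P constant, ∂Q/∂M = 3.81/(2√M) = 0.0105788.
η_M = (∂Q/∂M)·(M/Q) = 0.0105788 × (32428/794.246) = 0.432.

0.432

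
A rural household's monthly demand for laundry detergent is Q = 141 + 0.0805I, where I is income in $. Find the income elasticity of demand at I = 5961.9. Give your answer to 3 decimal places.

At I = 5961.9: Q = 620.933.
dQ/dI = 0.0805.
η = (dQ/dI)·(I/Q) = 0.0805 × (5961.9/620.933) = 0.773.

0.773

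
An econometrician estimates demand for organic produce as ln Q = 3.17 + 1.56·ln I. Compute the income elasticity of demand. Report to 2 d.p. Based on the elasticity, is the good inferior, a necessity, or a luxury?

1.56 (luxury)

In a log-linear demand, the coefficient on ln I is the income elasticity.
So η = 1.56.
η > 1 ⇒ luxury.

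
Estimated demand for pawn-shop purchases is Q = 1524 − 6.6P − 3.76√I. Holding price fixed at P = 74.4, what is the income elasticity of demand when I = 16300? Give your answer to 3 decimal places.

At P = 74.4, I = 16300: Q = 552.915.
Holding P constant, ∂Q/∂I = -3.76/(2√I) = -0.0147253.
η_I = (∂Q/∂I)·(I/Q) = -0.0147253 × (16300/552.915) = -0.434.

-0.434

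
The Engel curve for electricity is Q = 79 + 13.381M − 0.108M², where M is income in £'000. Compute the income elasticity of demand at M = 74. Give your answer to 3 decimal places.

At M = 74: Q = 477.7860.
dQ/dM = 13.381 − 0.216M = -2.60300.
η = (dQ/dM)·(M/Q) = -2.60300 × (74/477.7860) = -0.403.

-0.403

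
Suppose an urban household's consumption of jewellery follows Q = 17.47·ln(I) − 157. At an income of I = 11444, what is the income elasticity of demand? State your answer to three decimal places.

At I = 11444: Q = 6.261.
dQ/dI = 17.47/I = 0.00152656 at this income.
η = (dQ/dI)·(I/Q) = 0.00152656 × (11444/6.261) = 2.790.

2.790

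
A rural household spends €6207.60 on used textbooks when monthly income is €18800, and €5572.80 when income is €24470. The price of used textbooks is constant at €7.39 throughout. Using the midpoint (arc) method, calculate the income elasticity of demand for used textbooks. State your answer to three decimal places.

-0.411

With a constant price, Q₁ = 6207.60/7.39 = 840.000 and Q₂ = 5572.80/7.39 = 754.100 (equivalently, work directly with expenditure since P cancels).
Midpoint %ΔQ = (5572.80 − 6207.60)/5890.20 = -0.10777; midpoint %ΔI = (24470 − 18800)/21635 = 0.26208.
η = -0.10777 / 0.26208 = -0.411.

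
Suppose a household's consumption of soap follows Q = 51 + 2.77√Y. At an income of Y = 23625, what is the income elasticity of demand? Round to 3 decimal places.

At Y = 23625: Q = 476.761.
dQ/dY = 2.77/(2√Y) = 0.00901081 at this income.
η = (dQ/dY)·(Y/Q) = 0.00901081 × (23625/476.761) = 0.447.

0.447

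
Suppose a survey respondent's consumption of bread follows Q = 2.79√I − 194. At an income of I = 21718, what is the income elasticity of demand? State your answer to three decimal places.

0.947

At I = 21718: Q = 217.163.
dQ/dI = 2.79/(2√I) = 0.00946595 at this income.
η = (dQ/dI)·(I/Q) = 0.00946595 × (21718/217.163) = 0.947.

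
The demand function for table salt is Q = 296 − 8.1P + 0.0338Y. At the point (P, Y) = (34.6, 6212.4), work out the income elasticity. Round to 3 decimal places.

At P = 34.6, Y = 6212.4: Q = 225.719.
Holding P constant, ∂Q/∂Y = 0.0338.
η_Y = (∂Q/∂Y)·(Y/Q) = 0.0338 × (6212.4/225.719) = 0.930.

0.930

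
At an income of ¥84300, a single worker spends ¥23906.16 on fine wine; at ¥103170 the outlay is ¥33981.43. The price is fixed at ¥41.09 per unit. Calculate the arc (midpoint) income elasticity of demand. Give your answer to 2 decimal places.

With a constant price, Q₁ = 23906.16/41.09 = 581.800 and Q₂ = 33981.43/41.09 = 827.000 (equivalently, work directly with expenditure since P cancels).
Midpoint %ΔQ = (33981.43 − 23906.16)/28943.80 = 0.34810; midpoint %ΔI = (103170 − 84300)/93735 = 0.20131.
η = 0.34810 / 0.20131 = 1.73.

1.73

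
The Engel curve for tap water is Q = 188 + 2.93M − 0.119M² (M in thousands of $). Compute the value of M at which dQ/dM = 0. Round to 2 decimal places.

dQ/dM = 2.93 − 0.238M.
The good is inferior where dQ/dM < 0. Setting dQ/dM = 0 gives M = 2.93 / 0.238 = 12.31.

12.31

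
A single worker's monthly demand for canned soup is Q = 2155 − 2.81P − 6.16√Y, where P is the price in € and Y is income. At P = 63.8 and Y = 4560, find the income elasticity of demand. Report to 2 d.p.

At P = 63.8, Y = 4560: Q = 1559.751.
Holding P constant, ∂Q/∂Y = -6.16/(2√Y) = -0.0456109.
η_Y = (∂Q/∂Y)·(Y/Q) = -0.0456109 × (4560/1559.751) = -0.13.

-0.13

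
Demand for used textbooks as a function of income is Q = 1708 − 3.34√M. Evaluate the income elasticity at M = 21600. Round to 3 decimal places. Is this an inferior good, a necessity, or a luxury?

At M = 21600: Q = 1217.122.
dQ/dM = -3.34/(2√M) = -0.0113629 at this income.
η = (dQ/dM)·(M/Q) = -0.0113629 × (21600/1217.122) = -0.202.
Since η < 0, the good is an inferior good.

-0.202 (inferior good)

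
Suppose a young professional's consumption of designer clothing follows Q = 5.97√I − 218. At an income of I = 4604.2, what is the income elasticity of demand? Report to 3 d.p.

At I = 4604.2: Q = 187.090.
dQ/dI = 5.97/(2√I) = 0.0439913 at this income.
η = (dQ/dI)·(I/Q) = 0.0439913 × (4604.2/187.090) = 1.083.

1.083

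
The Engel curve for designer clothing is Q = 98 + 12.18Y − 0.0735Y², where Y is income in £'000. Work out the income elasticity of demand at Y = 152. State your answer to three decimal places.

At Y = 152: Q = 251.2160.
dQ/dY = 12.18 − 0.147Y = -10.16400.
η = (dQ/dY)·(Y/Q) = -10.16400 × (152/251.2160) = -6.150.

-6.150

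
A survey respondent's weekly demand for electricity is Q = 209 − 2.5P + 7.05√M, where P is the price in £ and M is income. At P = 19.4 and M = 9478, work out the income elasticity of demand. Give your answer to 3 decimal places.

0.405

At P = 19.4, M = 9478: Q = 846.853.
Holding P constant, ∂Q/∂M = 7.05/(2√M) = 0.0362077.
η_M = (∂Q/∂M)·(M/Q) = 0.0362077 × (9478/846.853) = 0.405.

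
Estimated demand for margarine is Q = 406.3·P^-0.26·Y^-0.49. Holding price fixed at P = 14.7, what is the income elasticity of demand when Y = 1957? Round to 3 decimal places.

-0.490

For a multiplicative demand Q = A·P^α·Y^β, the income elasticity is β everywhere.
Here β = -0.49, so η = -0.490.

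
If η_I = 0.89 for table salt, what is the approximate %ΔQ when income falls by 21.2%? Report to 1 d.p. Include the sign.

-18.9%

%ΔQ ≈ η × %ΔI = 0.89 × (-21.2%) = -18.9%.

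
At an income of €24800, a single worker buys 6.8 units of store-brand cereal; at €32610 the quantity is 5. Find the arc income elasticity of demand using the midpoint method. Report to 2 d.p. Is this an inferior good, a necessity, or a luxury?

ΔQ = 5 − 6.8 = -1.8; midpoint Q̄ = (6.8 + 5)/2 = 5.9.
ΔI = 32610 − 24800 = 7810; midpoint Ī = (24800 + 32610)/2 = 28705.
η = (ΔQ/Q̄) ÷ (ΔI/Ī) = (-1.8/5.9) ÷ (7810/28705) = -1.12.
η < 0 ⇒ inferior good.

-1.12 (inferior good)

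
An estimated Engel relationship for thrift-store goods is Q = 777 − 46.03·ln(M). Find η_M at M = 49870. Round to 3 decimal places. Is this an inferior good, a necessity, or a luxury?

At M = 49870: Q = 279.085.
dQ/dM = -46.03/M = -0.000923 at this income.
η = (dQ/dM)·(M/Q) = -0.000923 × (49870/279.085) = -0.165.
Since η < 0, the good is an inferior good.

-0.165 (inferior good)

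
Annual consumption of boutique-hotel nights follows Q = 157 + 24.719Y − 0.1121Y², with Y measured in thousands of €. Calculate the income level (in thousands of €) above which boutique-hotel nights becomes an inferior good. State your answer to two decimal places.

110.25

dQ/dY = 24.719 − 0.2242Y.
The good is inferior where dQ/dY < 0. Setting dQ/dY = 0 gives Y = 24.719 / 0.2242 = 110.25.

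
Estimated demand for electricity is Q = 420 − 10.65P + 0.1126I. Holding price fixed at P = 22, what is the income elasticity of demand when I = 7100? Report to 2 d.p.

At P = 22, I = 7100: Q = 985.160.
Holding P constant, ∂Q/∂I = 0.1126.
η_I = (∂Q/∂I)·(I/Q) = 0.1126 × (7100/985.160) = 0.81.

0.81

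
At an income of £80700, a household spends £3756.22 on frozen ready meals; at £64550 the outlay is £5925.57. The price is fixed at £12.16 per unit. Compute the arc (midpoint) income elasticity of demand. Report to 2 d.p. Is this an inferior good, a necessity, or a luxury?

-2.02 (inferior good)

With a constant price, Q₁ = 3756.22/12.16 = 308.900 and Q₂ = 5925.57/12.16 = 487.300 (equivalently, work directly with expenditure since P cancels).
Midpoint %ΔQ = (5925.57 − 3756.22)/4840.89 = 0.44813; midpoint %ΔI = (64550 − 80700)/72625 = -0.22238.
η = 0.44813 / -0.22238 = -2.02.
η < 0 ⇒ inferior good.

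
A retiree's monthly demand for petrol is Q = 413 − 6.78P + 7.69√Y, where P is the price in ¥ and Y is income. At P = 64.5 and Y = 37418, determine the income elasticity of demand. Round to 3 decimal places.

0.508

At P = 64.5, Y = 37418: Q = 1463.223.
Holding P constant, ∂Q/∂Y = 7.69/(2√Y) = 0.0198772.
η_Y = (∂Q/∂Y)·(Y/Q) = 0.0198772 × (37418/1463.223) = 0.508.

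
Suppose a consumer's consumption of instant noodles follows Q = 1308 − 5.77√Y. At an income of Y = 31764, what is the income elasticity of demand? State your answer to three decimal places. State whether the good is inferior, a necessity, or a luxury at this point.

At Y = 31764: Q = 279.644.
dQ/dY = -5.77/(2√Y) = -0.0161874 at this income.
η = (dQ/dY)·(Y/Q) = -0.0161874 × (31764/279.644) = -1.839.
Since η < 0, the good is an inferior good.

-1.839 (inferior good)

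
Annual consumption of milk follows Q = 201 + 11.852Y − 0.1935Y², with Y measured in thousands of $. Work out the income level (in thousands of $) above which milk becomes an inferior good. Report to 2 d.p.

30.63

dQ/dY = 11.852 − 0.387Y.
The good is inferior where dQ/dY < 0. Setting dQ/dY = 0 gives Y = 11.852 / 0.387 = 30.63.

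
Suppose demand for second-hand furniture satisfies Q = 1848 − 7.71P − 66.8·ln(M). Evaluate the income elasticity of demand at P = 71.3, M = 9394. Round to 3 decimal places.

At P = 71.3, M = 9394: Q = 687.202.
Holding P constant, ∂Q/∂M = -66.8/M = -0.00711092.
η_M = (∂Q/∂M)·(M/Q) = -0.00711092 × (9394/687.202) = -0.097.

-0.097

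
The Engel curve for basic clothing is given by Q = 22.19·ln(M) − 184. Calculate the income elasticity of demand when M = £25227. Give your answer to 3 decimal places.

0.542

At M = 25227: Q = 40.911.
dQ/dM = 22.19/M = 0.000879613 at this income.
η = (dQ/dM)·(M/Q) = 0.000879613 × (25227/40.911) = 0.542.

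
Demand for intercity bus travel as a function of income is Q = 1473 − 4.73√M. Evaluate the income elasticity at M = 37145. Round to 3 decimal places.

-0.812

At M = 37145: Q = 561.385.
dQ/dM = -4.73/(2√M) = -0.012271 at this income.
η = (dQ/dM)·(M/Q) = -0.012271 × (37145/561.385) = -0.812.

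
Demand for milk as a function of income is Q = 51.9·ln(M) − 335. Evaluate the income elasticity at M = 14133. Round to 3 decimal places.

At M = 14133: Q = 160.970.
dQ/dM = 51.9/M = 0.00367226 at this income.
η = (dQ/dM)·(M/Q) = 0.00367226 × (14133/160.970) = 0.322.

0.322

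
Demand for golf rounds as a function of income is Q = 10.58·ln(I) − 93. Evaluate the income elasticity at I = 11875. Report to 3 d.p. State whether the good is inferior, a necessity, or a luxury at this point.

1.689 (luxury)

At I = 11875: Q = 6.264.
dQ/dI = 10.58/I = 0.000890947 at this income.
η = (dQ/dI)·(I/Q) = 0.000890947 × (11875/6.264) = 1.689.
Since η > 1, the good is a luxury.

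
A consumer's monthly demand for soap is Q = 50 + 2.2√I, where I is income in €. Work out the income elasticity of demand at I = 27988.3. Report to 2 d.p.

0.44

At I = 27988.3: Q = 418.053.
dQ/dI = 2.2/(2√I) = 0.00657513 at this income.
η = (dQ/dI)·(I/Q) = 0.00657513 × (27988.3/418.053) = 0.44.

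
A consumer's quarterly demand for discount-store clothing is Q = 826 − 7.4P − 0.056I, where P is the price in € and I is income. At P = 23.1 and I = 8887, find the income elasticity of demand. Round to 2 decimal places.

-3.16

At P = 23.1, I = 8887: Q = 157.388.
Holding P constant, ∂Q/∂I = −0.056.
η_I = (∂Q/∂I)·(I/Q) = -0.056 × (8887/157.388) = -3.16.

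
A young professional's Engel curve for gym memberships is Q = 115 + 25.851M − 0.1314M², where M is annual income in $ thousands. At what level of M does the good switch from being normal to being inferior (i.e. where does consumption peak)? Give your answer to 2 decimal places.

98.37

dQ/dM = 25.851 − 0.2628M.
The good is inferior where dQ/dM < 0. Setting dQ/dM = 0 gives M = 25.851 / 0.2628 = 98.37.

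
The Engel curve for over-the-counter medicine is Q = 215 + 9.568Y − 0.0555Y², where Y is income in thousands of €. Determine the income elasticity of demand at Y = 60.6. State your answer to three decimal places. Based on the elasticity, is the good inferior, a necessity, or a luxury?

0.291 (necessity)

At Y = 60.6: Q = 591.0048.
dQ/dY = 9.568 − 0.111Y = 2.84140.
η = (dQ/dY)·(Y/Q) = 2.84140 × (60.6/591.0048) = 0.291.
0 < η < 1 ⇒ necessity.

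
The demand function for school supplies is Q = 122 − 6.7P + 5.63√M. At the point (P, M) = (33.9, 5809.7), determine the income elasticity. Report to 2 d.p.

0.66

At P = 33.9, M = 5809.7: Q = 323.996.
Holding P constant, ∂Q/∂M = 5.63/(2√M) = 0.0369319.
η_M = (∂Q/∂M)·(M/Q) = 0.0369319 × (5809.7/323.996) = 0.66.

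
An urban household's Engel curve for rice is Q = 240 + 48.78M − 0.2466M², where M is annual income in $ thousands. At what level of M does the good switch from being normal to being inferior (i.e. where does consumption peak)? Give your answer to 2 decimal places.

dQ/dM = 48.78 − 0.4932M.
The good is inferior where dQ/dM < 0. Setting dQ/dM = 0 gives M = 48.78 / 0.4932 = 98.91.

98.91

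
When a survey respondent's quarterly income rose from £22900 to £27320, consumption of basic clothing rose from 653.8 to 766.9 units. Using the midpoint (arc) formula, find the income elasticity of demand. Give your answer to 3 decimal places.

ΔQ = 766.9 − 653.8 = 113.1; midpoint Q̄ = (653.8 + 766.9)/2 = 710.35.
ΔI = 27320 − 22900 = 4420; midpoint Ī = (22900 + 27320)/2 = 25110.
η = (ΔQ/Q̄) ÷ (ΔI/Ī) = (113.1/710.35) ÷ (4420/25110) = 0.905.

0.905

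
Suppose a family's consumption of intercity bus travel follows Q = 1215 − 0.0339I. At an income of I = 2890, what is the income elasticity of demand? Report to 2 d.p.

-0.09

At I = 2890: Q = 1117.029.
dQ/dI = −0.0339.
η = (dQ/dI)·(I/Q) = -0.0339 × (2890/1117.029) = -0.09.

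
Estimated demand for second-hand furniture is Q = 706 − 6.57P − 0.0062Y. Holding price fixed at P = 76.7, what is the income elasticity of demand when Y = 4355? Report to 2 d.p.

At P = 76.7, Y = 4355: Q = 175.080.
Holding P constant, ∂Q/∂Y = −0.0062.
η_Y = (∂Q/∂Y)·(Y/Q) = -0.0062 × (4355/175.080) = -0.15.

-0.15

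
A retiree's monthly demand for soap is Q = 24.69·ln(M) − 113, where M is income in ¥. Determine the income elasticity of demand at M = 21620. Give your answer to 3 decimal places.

0.185

At M = 21620: Q = 133.440.
dQ/dM = 24.69/M = 0.001142 at this income.
η = (dQ/dM)·(M/Q) = 0.001142 × (21620/133.440) = 0.185.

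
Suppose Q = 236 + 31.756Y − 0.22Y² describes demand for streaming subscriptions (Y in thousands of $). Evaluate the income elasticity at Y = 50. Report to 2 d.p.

0.38

At Y = 50: Q = 1273.8000.
dQ/dY = 31.756 − 0.44Y = 9.75600.
η = (dQ/dY)·(Y/Q) = 9.75600 × (50/1273.8000) = 0.38.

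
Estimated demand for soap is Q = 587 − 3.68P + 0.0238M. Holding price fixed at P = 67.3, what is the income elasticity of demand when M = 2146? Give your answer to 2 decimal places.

0.13

At P = 67.3, M = 2146: Q = 390.411.
Holding P constant, ∂Q/∂M = 0.0238.
η_M = (∂Q/∂M)·(M/Q) = 0.0238 × (2146/390.411) = 0.13.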